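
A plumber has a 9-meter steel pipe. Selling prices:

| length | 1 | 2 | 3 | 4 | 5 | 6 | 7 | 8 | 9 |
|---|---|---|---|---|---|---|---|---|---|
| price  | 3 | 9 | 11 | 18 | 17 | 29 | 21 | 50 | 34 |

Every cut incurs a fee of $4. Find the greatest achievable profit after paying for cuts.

49

Consider every possible first cut. r[k] is the best of p[i]+r[k−i] over all sellable i≤k, charging 4 whenever i<k.
r[1] = 3
r[2] = max(3+3-4, 9+0) = 9
r[3] = max(3+9-4, 9+3-4, 11+0) = 11
r[4] = max(3+11-4, 9+9-4, 11+3-4, 18+0) = 18
r[5] = max(3+18-4, 9+11-4, 11+9-4, 18+3-4, 17+0) = 17
r[6] = max(3+17-4, 9+18-4, 11+11-4, 18+9-4, 17+3-4, 29+0) = 29
r[7] = max(3+29-4, 9+17-4, 11+18-4, …, 29+3-4, 21+0) = 28
r[8] = max(3+28-4, 9+29-4, 11+17-4, …, 21+3-4, 50+0) = 50
r[9] = max(3+50-4, 9+28-4, 11+29-4, …, 50+3-4, 34+0) = 49
One optimal plan: pieces 8 + 1 (1 cut) → $53 − $4 = $49.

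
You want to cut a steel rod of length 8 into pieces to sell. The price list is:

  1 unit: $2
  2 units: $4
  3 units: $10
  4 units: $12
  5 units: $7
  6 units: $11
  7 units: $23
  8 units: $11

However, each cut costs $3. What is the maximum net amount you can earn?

22

Let net[k] be the best obtainable value from length k. For each k, try every first piece i and keep the best of price[i] + net[k−i] minus the 3 cut fee when i<k.
net[1] = 2
net[2] = max(2+2-3, 4+0) = 4
net[3] = max(2+4-3, 4+2-3, 10+0) = 10
net[4] = max(2+10-3, 4+4-3, 10+2-3, 12+0) = 12
net[5] = max(2+12-3, 4+10-3, 10+4-3, 12+2-3, 7+0) = 11
net[6] = max(2+11-3, 4+12-3, 10+10-3, 12+4-3, 7+2-3, 11+0) = 17
net[7] = max(2+17-3, 4+11-3, 10+12-3, …, 11+2-3, 23+0) = 23
net[8] = max(2+23-3, 4+17-3, 10+11-3, …, 23+2-3, 11+0) = 22
One optimal plan: pieces 7 + 1 (1 cut) → $25 − $3 = $22.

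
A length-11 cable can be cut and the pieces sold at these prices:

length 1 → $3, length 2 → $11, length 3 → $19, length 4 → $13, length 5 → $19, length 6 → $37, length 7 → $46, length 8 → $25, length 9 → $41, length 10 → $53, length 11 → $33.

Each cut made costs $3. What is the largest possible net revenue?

62

Consider every possible first cut. r[k] is the best of p[i]+r[k−i] over all sellable i≤k, charging 3 whenever i<k.
r[1] = 3
r[2] = 11
r[3] = 19
r[4] = 19  (first piece 1, then r[3]=19)
r[5] = 27  (first piece 2, then r[3]=19)
r[6] = 37
r[7] = 46
r[8] = 46  (first piece 1, then r[7]=46)
r[9] = 54  (first piece 2, then r[7]=46)
r[10] = 62  (first piece 3, then r[7]=46)
r[11] = 62  (first piece 1, then r[10]=62)
One optimal plan: pieces 7 + 3 + 1 (2 cuts) → $68 − $6 = $62.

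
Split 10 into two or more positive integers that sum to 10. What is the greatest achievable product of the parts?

36

Let prod[k] be the best product for length k (with at least one cut). For each first piece i, the rest contributes max(k−i, prod[k−i]).
prod[2] = 1*max(1,0) = 1*1 = 1
prod[3] = max(1*2, 2*1) = 2
prod[4] = max(1*3, 2*2, 3*1) = 4
prod[5] = max(1*4, 2*3, 3*2, 4*1) = 6
prod[6] = max(1*6, 2*4, 3*3, 4*2, 5*1) = 9
prod[7] = max(1*9, 2*6, 3*4, 4*3, 5*2, 6*1) = 12
prod[8] = max(1*12, 2*9, 3*6, …, 6*2, 7*1) = 18
prod[9] = max(1*18, 2*12, 3*9, …, 7*2, 8*1) = 27
prod[10] = max(1*27, 2*18, 3*12, …, 8*2, 9*1) = 36
One optimal split: 3 + 3 + 2 + 2; product 3*3*2*2 = 36.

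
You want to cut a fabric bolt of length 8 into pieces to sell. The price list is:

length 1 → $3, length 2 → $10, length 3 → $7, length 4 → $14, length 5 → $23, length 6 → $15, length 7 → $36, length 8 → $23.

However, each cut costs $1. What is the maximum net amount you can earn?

Build net[k] bottom-up: net[k] = max over allowed piece i of (p[i] + net[k−i]) − 1 per cut.
net[1] = 3
net[2] = 10
net[3] = 12  (first piece 1, then net[2]=10)
net[4] = 19  (first piece 2, then net[2]=10)
net[5] = 23
net[6] = 28  (first piece 2, then net[4]=19)
net[7] = 36
net[8] = 38  (first piece 1, then net[7]=36)
One optimal plan: pieces 7 + 1 (1 cut) → $39 − $1 = $38.

38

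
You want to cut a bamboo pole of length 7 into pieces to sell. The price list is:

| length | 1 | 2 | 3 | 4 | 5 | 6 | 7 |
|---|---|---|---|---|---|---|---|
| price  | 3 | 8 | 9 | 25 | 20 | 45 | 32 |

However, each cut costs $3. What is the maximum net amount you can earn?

45

Let net[k] be the best obtainable value from length k. For each k, try every first piece i and keep the best of price[i] + net[k−i] minus the 3 cut fee when i<k.
net[1] = 3
net[2] = max(3+3-3, 8+0) = 8
net[3] = max(3+8-3, 8+3-3, 9+0) = 9
net[4] = max(3+9-3, 8+8-3, 9+3-3, 25+0) = 25
net[5] = max(3+25-3, 8+9-3, 9+8-3, 25+3-3, 20+0) = 25
net[6] = max(3+25-3, 8+25-3, 9+9-3, 25+8-3, 20+3-3, 45+0) = 45
net[7] = max(3+45-3, 8+25-3, 9+25-3, …, 45+3-3, 32+0) = 45
One optimal plan: pieces 6 + 1 (1 cut) → $48 − $3 = $45.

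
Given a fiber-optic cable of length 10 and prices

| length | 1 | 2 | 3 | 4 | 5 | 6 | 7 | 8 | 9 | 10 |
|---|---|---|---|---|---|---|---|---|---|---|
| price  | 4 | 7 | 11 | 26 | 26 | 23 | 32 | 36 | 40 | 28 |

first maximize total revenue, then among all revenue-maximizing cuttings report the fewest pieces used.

4

Consider every possible first cut. r[k] is the best of p[i]+r[k−i] over all sellable i≤k.
r[1] = 4
r[2] = 8  (first piece 1, then r[1]=4)
r[3] = 12  (first piece 1, then r[2]=8)
r[4] = 26
r[5] = 30  (first piece 1, then r[4]=26)
r[6] = 34  (first piece 1, then r[5]=30)
r[7] = 38  (first piece 1, then r[6]=34)
r[8] = 52  (first piece 4, then r[4]=26)
r[9] = 56  (first piece 1, then r[8]=52)
r[10] = 60  (first piece 1, then r[9]=56)
Maximum revenue is $60.
Now minimize piece count subject to staying optimal: for each k, pieces[k] = 1 + min over i with p[i]+r[k−i]=r[k] of pieces[k−i].
pieces[7] = 4
pieces[8] = 2
pieces[9] = 3
pieces[10] = 4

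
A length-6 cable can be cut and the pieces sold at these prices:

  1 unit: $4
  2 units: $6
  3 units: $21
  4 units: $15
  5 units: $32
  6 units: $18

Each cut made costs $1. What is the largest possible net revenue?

41

Let r[k] be the best obtainable value from length k. For each k, try every first piece i and keep the best of price[i] + r[k−i] minus the 1 cut fee when i<k.
r[1] = 4
r[2] = 7  (first piece 1, then r[1]=4)
r[3] = 21
r[4] = 24  (first piece 1, then r[3]=21)
r[5] = 32
r[6] = 41  (first piece 3, then r[3]=21)
One optimal plan: pieces 3 + 3 (1 cut) → $42 − $1 = $41.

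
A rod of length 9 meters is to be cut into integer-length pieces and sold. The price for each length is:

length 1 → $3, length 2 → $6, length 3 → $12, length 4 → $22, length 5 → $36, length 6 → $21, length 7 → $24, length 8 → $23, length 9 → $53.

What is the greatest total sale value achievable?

Build R[k] bottom-up: R[k] = max over allowed piece i of (p[i] + R[k−i]).
R[1] = 3
R[2] = max(3+3, 6+0) = 6
R[3] = max(3+6, 6+3, 12+0) = 12
R[4] = max(3+12, 6+6, 12+3, 22+0) = 22
R[5] = max(3+22, 6+12, 12+6, 22+3, 36+0) = 36
R[6] = max(3+36, 6+22, 12+12, 22+6, 36+3, 21+0) = 39
R[7] = max(3+39, 6+36, 12+22, …, 21+3, 24+0) = 42
R[8] = max(3+42, 6+39, 12+36, …, 24+3, 23+0) = 48
R[9] = max(3+48, 6+42, 12+39, …, 23+3, 53+0) = 58
One optimal cutting: 5 + 4 → $36 + $22 = $58.

58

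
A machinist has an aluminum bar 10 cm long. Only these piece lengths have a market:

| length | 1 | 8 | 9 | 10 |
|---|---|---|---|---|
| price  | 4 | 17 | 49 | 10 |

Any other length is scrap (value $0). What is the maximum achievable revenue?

Let best[k] be the best obtainable value from length k. For each k, try every first piece i and keep the best of price[i] + best[k−i].
best[1] = 4
best[2] = 8  (first piece 1, then best[1]=4)
best[3] = 12  (first piece 1, then best[2]=8)
best[4] = 16  (first piece 1, then best[3]=12)
best[5] = 20  (first piece 1, then best[4]=16)
best[6] = 24  (first piece 1, then best[5]=20)
best[7] = 28  (first piece 1, then best[6]=24)
best[8] = 32  (first piece 1, then best[7]=28)
best[9] = 49
best[10] = 53  (first piece 1, then best[9]=49)
One optimal cutting: 9 + 1 → $53.

53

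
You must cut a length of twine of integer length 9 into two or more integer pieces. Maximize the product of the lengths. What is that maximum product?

27

Fill prod[k] for k=2..9: at each k try every first piece i and multiply by the better of (k−i) uncut or prod[k−i].
prod[2] = 1×max(1,0) = 1×1 = 1
prod[3] = 1×max(2,1) = 1×2 = 2
prod[4] = 2×max(2,1) = 2×2 = 4
prod[5] = 2×max(3,2) = 2×3 = 6
prod[6] = 3×max(3,2) = 3×3 = 9
prod[7] = 2×max(5,6) = 2×6 = 12
prod[8] = 2×max(6,9) = 2×9 = 18
prod[9] = 3×max(6,9) = 3×9 = 27
One optimal split: 3 + 3 + 3; product 3×3×3 = 27.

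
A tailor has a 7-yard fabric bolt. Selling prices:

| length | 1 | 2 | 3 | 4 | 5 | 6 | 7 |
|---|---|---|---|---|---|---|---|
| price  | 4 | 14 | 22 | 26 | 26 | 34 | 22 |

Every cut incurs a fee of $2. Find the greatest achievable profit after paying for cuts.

Let v[k] be the best obtainable value from length k. For each k, try every first piece i and keep the best of price[i] + v[k−i] minus the 2 cut fee when i<k.
v[1] = 4
v[2] = 14
v[3] = 22
v[4] = 26  (first piece 2, then v[2]=14)
v[5] = 34  (first piece 2, then v[3]=22)
v[6] = 42  (first piece 3, then v[3]=22)
v[7] = 46  (first piece 2, then v[5]=34)
One optimal plan: pieces 3 + 2 + 2 (2 cuts) → $50 − $4 = $46.

46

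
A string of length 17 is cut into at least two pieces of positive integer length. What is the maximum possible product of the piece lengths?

486

Fill f[k] for k=2..17: at each k try every first piece i and multiply by the better of (k−i) uncut or f[k−i].
f[2] = 1·max(1,0) = 1·1 = 1
f[3] = max(1·2, 2·1) = 2
f[4] = max(1·3, 2·2, 3·1) = 4
f[5] = max(1·4, 2·3, 3·2, 4·1) = 6
f[6] = max(1·6, 2·4, 3·3, 4·2, 5·1) = 9
f[7] = max(1·9, 2·6, 3·4, 4·3, 5·2, 6·1) = 12
f[8] = max(1·12, 2·9, 3·6, …, 6·2, 7·1) = 18
f[9] = max(1·18, 2·12, 3·9, …, 7·2, 8·1) = 27
f[10] = max(1·27, 2·18, 3·12, …, 8·2, 9·1) = 36
f[11] = max(1·36, 2·27, 3·18, …, 9·2, 10·1) = 54
f[12] = max(1·54, 2·36, 3·27, …, 10·2, 11·1) = 81
f[13] = max(1·81, 2·54, 3·36, …, 11·2, 12·1) = 108
f[14] = max(1·108, 2·81, 3·54, …, 12·2, 13·1) = 162
f[15] = max(1·162, 2·108, 3·81, …, 13·2, 14·1) = 243
f[16] = max(1·243, 2·162, 3·108, …, 14·2, 15·1) = 324
f[17] = max(1·324, 2·243, 3·162, …, 15·2, 16·1) = 486
One optimal split: 3 + 3 + 3 + 3 + 3 + 2; product 3·3·3·3·3·2 = 486.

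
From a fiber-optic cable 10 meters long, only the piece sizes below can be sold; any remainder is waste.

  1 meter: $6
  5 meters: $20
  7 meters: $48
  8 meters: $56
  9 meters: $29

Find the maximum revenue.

68

Let best[k] be the best obtainable value from length k. For each k, try every first piece i and keep the best of price[i] + best[k−i].
best[1] = 6
best[2] = 12  (first piece 1, then best[1]=6)
best[3] = 18  (first piece 1, then best[2]=12)
best[4] = 24  (first piece 1, then best[3]=18)
best[5] = max(6+24, 20+0) = 30
best[6] = max(6+30, 20+6) = 36
best[7] = max(6+36, 20+12, 48+0) = 48
best[8] = max(6+48, 20+18, 48+6, 56+0) = 56
best[9] = max(6+56, 20+24, 48+12, 56+6, 29+0) = 62
best[10] = max(6+62, 20+30, 48+18, 56+12, 29+6) = 68
One optimal cutting: 8 + 1 + 1 → $68.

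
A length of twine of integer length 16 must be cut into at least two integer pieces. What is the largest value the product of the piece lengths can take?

324

Define prod[k] = max over 1≤i<k of i · max(k−i, prod[k−i]); the inner max lets the remainder stay uncut if that's better.
prod[2] = 1×max(1,0) = 1×1 = 1
prod[3] = 1×max(2,1) = 1×2 = 2
prod[4] = 2×max(2,1) = 2×2 = 4
prod[5] = 2×max(3,2) = 2×3 = 6
prod[6] = 3×max(3,2) = 3×3 = 9
prod[7] = 2×max(5,6) = 2×6 = 12
prod[8] = 2×max(6,9) = 2×9 = 18
prod[9] = 3×max(6,9) = 3×9 = 27
prod[10] = 2×max(8,18) = 2×18 = 36
prod[11] = 2×max(9,27) = 2×27 = 54
prod[12] = 3×max(9,27) = 3×27 = 81
prod[13] = 2×max(11,54) = 2×54 = 108
prod[14] = 2×max(12,81) = 2×81 = 162
prod[15] = 3×max(12,81) = 3×81 = 243
prod[16] = 2×max(14,162) = 2×162 = 324
One optimal split: 3 + 3 + 3 + 3 + 2 + 2; product 3×3×3×3×2×2 = 324.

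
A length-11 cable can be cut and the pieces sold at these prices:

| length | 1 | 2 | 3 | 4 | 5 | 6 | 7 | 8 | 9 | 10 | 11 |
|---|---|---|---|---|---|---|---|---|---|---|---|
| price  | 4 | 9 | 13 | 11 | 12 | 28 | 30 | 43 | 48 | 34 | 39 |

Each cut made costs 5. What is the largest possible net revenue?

52

Build net[k] bottom-up: net[k] = max over allowed piece i of (p[i] + net[k−i]) − 5 per cut.
net[1] = 4
net[2] = max(4+4-5, 9+0) = 9
net[3] = max(4+9-5, 9+4-5, 13+0) = 13
net[4] = max(4+13-5, 9+9-5, 13+4-5, 11+0) = 13
net[5] = max(4+13-5, 9+13-5, 13+9-5, 11+4-5, 12+0) = 17
net[6] = max(4+17-5, 9+13-5, 13+13-5, 11+9-5, 12+4-5, 28+0) = 28
net[7] = max(4+28-5, 9+17-5, 13+13-5, …, 28+4-5, 30+0) = 30
net[8] = max(4+30-5, 9+28-5, 13+17-5, …, 30+4-5, 43+0) = 43
net[9] = max(4+43-5, 9+30-5, 13+28-5, …, 43+4-5, 48+0) = 48
net[10] = max(4+48-5, 9+43-5, 13+30-5, …, 48+4-5, 34+0) = 47
net[11] = max(4+47-5, 9+48-5, 13+43-5, …, 34+4-5, 39+0) = 52
One optimal plan: pieces 9 + 2 (1 cut) → 57 − 5 = 52.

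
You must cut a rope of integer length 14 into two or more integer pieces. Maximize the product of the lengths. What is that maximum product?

Define P[k] = max over 1≤i<k of i · max(k−i, P[k−i]); the inner max lets the remainder stay uncut if that's better.
Small cases: P[2]=1, P[3]=2, P[4]=4, P[5]=6, P[6]=9, P[7]=12.
P[8] = max(1·12, 2·9, 3·6, …, 6·2, 7·1) = 18
P[9] = max(1·18, 2·12, 3·9, …, 7·2, 8·1) = 27
P[10] = max(1·27, 2·18, 3·12, …, 8·2, 9·1) = 36
P[11] = max(1·36, 2·27, 3·18, …, 9·2, 10·1) = 54
P[12] = max(1·54, 2·36, 3·27, …, 10·2, 11·1) = 81
P[13] = max(1·81, 2·54, 3·36, …, 11·2, 12·1) = 108
P[14] = max(1·108, 2·81, 3·54, …, 12·2, 13·1) = 162
One optimal split: 3 + 3 + 3 + 3 + 2; product 3·3·3·3·2 = 162.

162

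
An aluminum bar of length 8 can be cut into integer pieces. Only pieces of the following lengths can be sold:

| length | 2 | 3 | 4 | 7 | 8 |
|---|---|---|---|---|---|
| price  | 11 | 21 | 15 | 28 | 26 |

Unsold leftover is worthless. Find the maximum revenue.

53

Let best[k] be the best obtainable value from length k. For each k, try every first piece i and keep the best of price[i] + best[k−i].
best[1] = 0
best[2] = 11
best[3] = max(11+0, 21+0) = 21
best[4] = max(11+11, 21+0, 15+0) = 22
best[5] = max(11+21, 21+11, 15+0) = 32
best[6] = max(11+22, 21+21, 15+11) = 42
best[7] = max(11+32, 21+22, 15+21, 28+0) = 43
best[8] = max(11+42, 21+32, 15+22, 28+0, 26+0) = 53
One optimal cutting: 3 + 3 + 2 → $53.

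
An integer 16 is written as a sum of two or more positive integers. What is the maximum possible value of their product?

Fill g[k] for k=2..16: at each k try every first piece i and multiply by the better of (k−i) uncut or g[k−i].
Small cases: g[2]=1, g[3]=2, g[4]=4, g[5]=6, g[6]=9, g[7]=12, g[8]=18, g[9]=27, g[10]=36, g[11]=54.
g[12] = 3×max(9,27) = 3×27 = 81
g[13] = 2×max(11,54) = 2×54 = 108
g[14] = 2×max(12,81) = 2×81 = 162
g[15] = 3×max(12,81) = 3×81 = 243
g[16] = 2×max(14,162) = 2×162 = 324
One optimal split: 3 + 3 + 3 + 3 + 2 + 2; product 3×3×3×3×2×2 = 324.

324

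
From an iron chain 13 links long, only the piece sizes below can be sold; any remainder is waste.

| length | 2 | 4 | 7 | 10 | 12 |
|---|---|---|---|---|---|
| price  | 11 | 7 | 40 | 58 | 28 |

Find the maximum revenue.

Build best[k] bottom-up: best[k] = max over allowed piece i of (p[i] + best[k−i]).
best[1] = 0
best[2] = 11
best[3] = 11
best[4] = max(11+11, 7+0) = 22
best[5] = max(11+11, 7+0) = 22
best[6] = max(11+22, 7+11) = 33
best[7] = max(11+22, 7+11, 40+0) = 40
best[8] = max(11+33, 7+22, 40+0) = 44
best[9] = max(11+40, 7+22, 40+11) = 51
best[10] = max(11+44, 7+33, 40+11, 58+0) = 58
best[11] = max(11+51, 7+40, 40+22, 58+0) = 62
best[12] = max(11+58, 7+44, 40+22, 58+11, 28+0) = 69
best[13] = max(11+62, 7+51, 40+33, 58+11, 28+0) = 73
One optimal cutting: 7 + 2 + 2 + 2 → $73.

73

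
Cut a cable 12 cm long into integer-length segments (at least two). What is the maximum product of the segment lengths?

81

Let f[k] be the best product for length k (with at least one cut). For each first piece i, the rest contributes max(k−i, f[k−i]).
f[2] = 1*max(1,0) = 1*1 = 1
f[3] = 1*max(2,1) = 1*2 = 2
f[4] = 2*max(2,1) = 2*2 = 4
f[5] = 2*max(3,2) = 2*3 = 6
f[6] = 3*max(3,2) = 3*3 = 9
f[7] = 2*max(5,6) = 2*6 = 12
f[8] = 2*max(6,9) = 2*9 = 18
f[9] = 3*max(6,9) = 3*9 = 27
f[10] = 2*max(8,18) = 2*18 = 36
f[11] = 2*max(9,27) = 2*27 = 54
f[12] = 3*max(9,27) = 3*27 = 81
One optimal split: 3 + 3 + 3 + 3; product 3*3*3*3 = 81.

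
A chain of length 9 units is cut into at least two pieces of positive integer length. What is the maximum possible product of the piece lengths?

27

Let g[k] be the best product for length k (with at least one cut). For each first piece i, the rest contributes max(k−i, g[k−i]).
g[2] = 1·max(1,0) = 1·1 = 1
g[3] = max(1·2, 2·1) = 2
g[4] = max(1·3, 2·2, 3·1) = 4
g[5] = max(1·4, 2·3, 3·2, 4·1) = 6
g[6] = max(1·6, 2·4, 3·3, 4·2, 5·1) = 9
g[7] = max(1·9, 2·6, 3·4, 4·3, 5·2, 6·1) = 12
g[8] = max(1·12, 2·9, 3·6, …, 6·2, 7·1) = 18
g[9] = max(1·18, 2·12, 3·9, …, 7·2, 8·1) = 27
One optimal split: 3 + 3 + 3; product 3·3·3 = 27.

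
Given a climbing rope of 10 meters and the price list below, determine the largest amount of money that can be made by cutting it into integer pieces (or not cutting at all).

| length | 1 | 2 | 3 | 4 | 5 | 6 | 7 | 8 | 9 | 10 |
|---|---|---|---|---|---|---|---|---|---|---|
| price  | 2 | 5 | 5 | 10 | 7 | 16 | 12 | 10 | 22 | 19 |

26

Let v[k] be the best obtainable value from length k. For each k, try every first piece i and keep the best of price[i] + v[k−i].
v[1] = 2
v[2] = 5
v[3] = 7  (first piece 1, then v[2]=5)
v[4] = 10  (first piece 2, then v[2]=5)
v[5] = 12  (first piece 1, then v[4]=10)
v[6] = 16
v[7] = 18  (first piece 1, then v[6]=16)
v[8] = 21  (first piece 2, then v[6]=16)
v[9] = 23  (first piece 1, then v[8]=21)
v[10] = 26  (first piece 2, then v[8]=21)
One optimal cutting: 6 + 2 + 2 → €16 + €5 + €5 = €26.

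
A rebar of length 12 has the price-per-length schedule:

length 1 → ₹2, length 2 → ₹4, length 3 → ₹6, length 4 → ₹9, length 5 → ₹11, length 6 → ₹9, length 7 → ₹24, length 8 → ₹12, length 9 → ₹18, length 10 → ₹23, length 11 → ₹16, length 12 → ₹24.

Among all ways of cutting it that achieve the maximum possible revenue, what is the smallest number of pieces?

Consider every possible first cut. r[k] is the best of p[i]+r[k−i] over all sellable i≤k.
r[1] = 2
r[2] = max(2+2, 4+0) = 4
r[3] = max(2+4, 4+2, 6+0) = 6
r[4] = max(2+6, 4+4, 6+2, 9+0) = 9
r[5] = max(2+9, 4+6, 6+4, 9+2, 11+0) = 11
r[6] = max(2+11, 4+9, 6+6, 9+4, 11+2, 9+0) = 13
r[7] = max(2+13, 4+11, 6+9, …, 9+2, 24+0) = 24
r[8] = max(2+24, 4+13, 6+11, …, 24+2, 12+0) = 26
r[9] = max(2+26, 4+24, 6+13, …, 12+2, 18+0) = 28
r[10] = max(2+28, 4+26, 6+24, …, 18+2, 23+0) = 30
r[11] = max(2+30, 4+28, 6+26, …, 23+2, 16+0) = 33
r[12] = max(2+33, 4+30, 6+28, …, 16+2, 24+0) = 35
Maximum revenue is ₹35.
Now minimize piece count subject to staying optimal: for each k, pieces[k] = 1 + min over i with p[i]+r[k−i]=r[k] of pieces[k−i].
pieces[9] = 2
pieces[10] = 2
pieces[11] = 2
pieces[12] = 2

2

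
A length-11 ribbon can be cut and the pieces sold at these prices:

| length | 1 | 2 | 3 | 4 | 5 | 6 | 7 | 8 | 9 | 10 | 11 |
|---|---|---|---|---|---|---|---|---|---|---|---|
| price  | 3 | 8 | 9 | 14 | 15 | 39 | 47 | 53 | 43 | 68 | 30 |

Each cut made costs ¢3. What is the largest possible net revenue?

68

Consider every possible first cut. r[k] is the best of p[i]+r[k−i] over all sellable i≤k, charging 3 whenever i<k.
r[1] = 3
r[2] = 8
r[3] = 9
r[4] = 14
r[5] = 15
r[6] = 39
r[7] = 47
r[8] = 53
r[9] = 53  (first piece 1, then r[8]=53)
r[10] = 68
r[11] = 68  (first piece 1, then r[10]=68)
One optimal plan: pieces 10 + 1 (1 cut) → ¢71 − ¢3 = ¢68.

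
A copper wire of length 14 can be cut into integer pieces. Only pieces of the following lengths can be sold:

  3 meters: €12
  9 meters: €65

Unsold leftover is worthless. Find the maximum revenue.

Let best[k] be the best obtainable value from length k. For each k, try every first piece i and keep the best of price[i] + best[k−i].
best[1] = 0
best[2] = 0
best[3] = 12
best[4] = 12
best[5] = 12
best[6] = 24  (first piece 3, then best[3]=12)
best[7] = 24
best[8] = 24
best[9] = 65
best[10] = 65
best[11] = 65
best[12] = 77  (first piece 3, then best[9]=65)
best[13] = 77
best[14] = 77
One optimal cutting: pieces 9 + 3 with 2 meters of scrap → €77.

77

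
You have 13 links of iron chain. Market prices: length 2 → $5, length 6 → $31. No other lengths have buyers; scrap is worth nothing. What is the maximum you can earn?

Consider every possible first cut. f[k] is the best of p[i]+f[k−i] over all sellable i≤k.
f[1] = 0
f[2] = 5
f[3] = 5
f[4] = 10  (first piece 2, then f[2]=5)
f[5] = 10
f[6] = max(5+10, 31+0) = 31
f[7] = max(5+10, 31+0) = 31
f[8] = max(5+31, 31+5) = 36
f[9] = max(5+31, 31+5) = 36
f[10] = max(5+36, 31+10) = 41
f[11] = max(5+36, 31+10) = 41
f[12] = max(5+41, 31+31) = 62
f[13] = max(5+41, 31+31) = 62
One optimal cutting: pieces 6 + 6 with 1 link of scrap → $62.

62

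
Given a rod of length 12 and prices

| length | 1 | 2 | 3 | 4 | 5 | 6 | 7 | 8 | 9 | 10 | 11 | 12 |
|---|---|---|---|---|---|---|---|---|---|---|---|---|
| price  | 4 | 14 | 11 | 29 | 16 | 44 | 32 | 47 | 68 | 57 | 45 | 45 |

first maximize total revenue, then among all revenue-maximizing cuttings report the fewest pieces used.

Build r[k] bottom-up: r[k] = max over allowed piece i of (p[i] + r[k−i]).
r[1] = 4
r[2] = max(4+4, 14+0) = 14
r[3] = max(4+14, 14+4, 11+0) = 18
r[4] = max(4+18, 14+14, 11+4, 29+0) = 29
r[5] = max(4+29, 14+18, 11+14, 29+4, 16+0) = 33
r[6] = max(4+33, 14+29, 11+18, 29+14, 16+4, 44+0) = 44
r[7] = max(4+44, 14+33, 11+29, …, 44+4, 32+0) = 48
r[8] = max(4+48, 14+44, 11+33, …, 32+4, 47+0) = 58
r[9] = max(4+58, 14+48, 11+44, …, 47+4, 68+0) = 68
r[10] = max(4+68, 14+58, 11+48, …, 68+4, 57+0) = 73
r[11] = max(4+73, 14+68, 11+58, …, 57+4, 45+0) = 82
r[12] = max(4+82, 14+73, 11+68, …, 45+4, 45+0) = 88
Maximum revenue is $88.
Now minimize piece count subject to staying optimal: for each k, pieces[k] = 1 + min over i with p[i]+r[k−i]=r[k] of pieces[k−i].
pieces[9] = 1
pieces[10] = 2
pieces[11] = 2
pieces[12] = 2

2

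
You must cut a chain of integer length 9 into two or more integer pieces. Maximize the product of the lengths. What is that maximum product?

Fill m[k] for k=2..9: at each k try every first piece i and multiply by the better of (k−i) uncut or m[k−i].
m[2] = 1·max(1,0) = 1·1 = 1
m[3] = 1·max(2,1) = 1·2 = 2
m[4] = 2·max(2,1) = 2·2 = 4
m[5] = 2·max(3,2) = 2·3 = 6
m[6] = 3·max(3,2) = 3·3 = 9
m[7] = 2·max(5,6) = 2·6 = 12
m[8] = 2·max(6,9) = 2·9 = 18
m[9] = 3·max(6,9) = 3·9 = 27
One optimal split: 3 + 3 + 3; product 3·3·3 = 27.

27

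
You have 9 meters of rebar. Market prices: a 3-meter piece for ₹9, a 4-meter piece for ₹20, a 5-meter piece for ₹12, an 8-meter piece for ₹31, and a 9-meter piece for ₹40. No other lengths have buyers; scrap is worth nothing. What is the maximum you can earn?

40

Let best[k] be the best obtainable value from length k. For each k, try every first piece i and keep the best of price[i] + best[k−i].
best[1] = 0
best[2] = 0
best[3] = 9
best[4] = max(9+0, 20+0) = 20
best[5] = max(9+0, 20+0, 12+0) = 20
best[6] = max(9+9, 20+0, 12+0) = 20
best[7] = max(9+20, 20+9, 12+0) = 29
best[8] = max(9+20, 20+20, 12+9, 31+0) = 40
best[9] = max(9+20, 20+20, 12+20, 31+0, 40+0) = 40
One optimal cutting: pieces 4 + 4 with 1 meter of scrap → ₹40.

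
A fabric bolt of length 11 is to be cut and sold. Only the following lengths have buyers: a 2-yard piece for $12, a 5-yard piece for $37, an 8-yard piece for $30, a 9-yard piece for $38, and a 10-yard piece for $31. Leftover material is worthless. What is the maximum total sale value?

74

Let best[k] be the best obtainable value from length k. For each k, try every first piece i and keep the best of price[i] + best[k−i].
best[1] = 0
best[2] = 12
best[3] = 12
best[4] = 24  (first piece 2, then best[2]=12)
best[5] = 37
best[6] = 37
best[7] = 49  (first piece 2, then best[5]=37)
best[8] = 49
best[9] = 61  (first piece 2, then best[7]=49)
best[10] = 74  (first piece 5, then best[5]=37)
best[11] = 74
One optimal cutting: pieces 5 + 5 with 1 yard of scrap → $74.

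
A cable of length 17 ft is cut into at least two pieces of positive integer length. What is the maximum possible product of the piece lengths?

486

Fill P[k] for k=2..17: at each k try every first piece i and multiply by the better of (k−i) uncut or P[k−i].
Small cases: P[2]=1, P[3]=2, P[4]=4, P[5]=6, P[6]=9, P[7]=12, P[8]=18, P[9]=27.
P[10] = 2*max(8,18) = 2*18 = 36
P[11] = 2*max(9,27) = 2*27 = 54
P[12] = 3*max(9,27) = 3*27 = 81
P[13] = 2*max(11,54) = 2*54 = 108
P[14] = 2*max(12,81) = 2*81 = 162
P[15] = 3*max(12,81) = 3*81 = 243
P[16] = 2*max(14,162) = 2*162 = 324
P[17] = 2*max(15,243) = 2*243 = 486
One optimal split: 3 + 3 + 3 + 3 + 3 + 2; product 3*3*3*3*3*2 = 486.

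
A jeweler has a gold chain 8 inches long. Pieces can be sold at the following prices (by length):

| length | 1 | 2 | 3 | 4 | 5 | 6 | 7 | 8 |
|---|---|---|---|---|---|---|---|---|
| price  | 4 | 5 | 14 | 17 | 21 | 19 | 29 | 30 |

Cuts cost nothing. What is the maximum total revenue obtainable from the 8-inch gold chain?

36

Build r[k] bottom-up: r[k] = max over allowed piece i of (p[i] + r[k−i]).
r[1] = 4
r[2] = 8  (first piece 1, then r[1]=4)
r[3] = 14
r[4] = 18  (first piece 1, then r[3]=14)
r[5] = 22  (first piece 1, then r[4]=18)
r[6] = 28  (first piece 3, then r[3]=14)
r[7] = 32  (first piece 1, then r[6]=28)
r[8] = 36  (first piece 1, then r[7]=32)
One optimal cutting: 3 + 3 + 1 + 1 → $14 + $14 + $4 + $4 = $36.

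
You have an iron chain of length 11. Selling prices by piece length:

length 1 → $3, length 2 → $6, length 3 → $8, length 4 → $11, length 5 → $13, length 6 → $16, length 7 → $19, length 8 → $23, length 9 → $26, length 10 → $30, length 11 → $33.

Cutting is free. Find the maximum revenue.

33

Consider every possible first cut. best[k] is the best of p[i]+best[k−i] over all sellable i≤k.
best[1] = 3
best[2] = 6  (first piece 1, then best[1]=3)
best[3] = 9  (first piece 1, then best[2]=6)
best[4] = 12  (first piece 1, then best[3]=9)
best[5] = 15  (first piece 1, then best[4]=12)
best[6] = 18  (first piece 1, then best[5]=15)
best[7] = 21  (first piece 1, then best[6]=18)
best[8] = 24  (first piece 1, then best[7]=21)
best[9] = 27  (first piece 1, then best[8]=24)
best[10] = 30  (first piece 1, then best[9]=27)
best[11] = 33  (first piece 1, then best[10]=30)
One optimal cutting: 1 + 1 + 1 + 1 + 1 + 1 + 1 + 1 + 1 + 1 + 1 → $3 + $3 + $3 + $3 + $3 + $3 + $3 + $3 + $3 + $3 + $3 = $33.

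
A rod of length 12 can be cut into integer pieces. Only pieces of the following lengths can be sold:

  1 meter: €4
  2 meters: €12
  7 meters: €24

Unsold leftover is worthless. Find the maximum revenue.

72

Consider every possible first cut. best[k] is the best of p[i]+best[k−i] over all sellable i≤k.
best[1] = 4
best[2] = 12
best[3] = 16  (first piece 1, then best[2]=12)
best[4] = 24  (first piece 2, then best[2]=12)
best[5] = 28  (first piece 1, then best[4]=24)
best[6] = 36  (first piece 2, then best[4]=24)
best[7] = 40  (first piece 1, then best[6]=36)
best[8] = 48  (first piece 2, then best[6]=36)
best[9] = 52  (first piece 1, then best[8]=48)
best[10] = 60  (first piece 2, then best[8]=48)
best[11] = 64  (first piece 1, then best[10]=60)
best[12] = 72  (first piece 2, then best[10]=60)
One optimal cutting: 2 + 2 + 2 + 2 + 2 + 2 → €72.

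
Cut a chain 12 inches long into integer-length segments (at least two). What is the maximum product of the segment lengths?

81

Fill m[k] for k=2..12: at each k try every first piece i and multiply by the better of (k−i) uncut or m[k−i].
Small cases: m[2]=1, m[3]=2, m[4]=4, m[5]=6, m[6]=9.
m[7] = 2*max(5,6) = 2*6 = 12
m[8] = 2*max(6,9) = 2*9 = 18
m[9] = 3*max(6,9) = 3*9 = 27
m[10] = 2*max(8,18) = 2*18 = 36
m[11] = 2*max(9,27) = 2*27 = 54
m[12] = 3*max(9,27) = 3*27 = 81
One optimal split: 3 + 3 + 3 + 3; product 3*3*3*3 = 81.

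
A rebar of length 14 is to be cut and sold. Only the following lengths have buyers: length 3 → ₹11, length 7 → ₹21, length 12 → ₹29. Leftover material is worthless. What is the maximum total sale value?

44

Consider every possible first cut. f[k] is the best of p[i]+f[k−i] over all sellable i≤k.
f[1] = 0
f[2] = 0
f[3] = 11
f[4] = 11
f[5] = 11
f[6] = 22  (first piece 3, then f[3]=11)
f[7] = max(11+11, 21+0) = 22
f[8] = max(11+11, 21+0) = 22
f[9] = max(11+22, 21+0) = 33
f[10] = max(11+22, 21+11) = 33
f[11] = max(11+22, 21+11) = 33
f[12] = max(11+33, 21+11, 29+0) = 44
f[13] = max(11+33, 21+22, 29+0) = 44
f[14] = max(11+33, 21+22, 29+0) = 44
One optimal cutting: pieces 3 + 3 + 3 + 3 with 2 meters of scrap → ₹44.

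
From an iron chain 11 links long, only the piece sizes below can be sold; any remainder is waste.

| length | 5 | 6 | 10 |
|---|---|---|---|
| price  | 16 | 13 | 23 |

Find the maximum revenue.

32

Build best[k] bottom-up: best[k] = max over allowed piece i of (p[i] + best[k−i]).
best[1] = 0
best[2] = 0
best[3] = 0
best[4] = 0
best[5] = 16
best[6] = max(16+0, 13+0) = 16
best[7] = max(16+0, 13+0) = 16
best[8] = max(16+0, 13+0) = 16
best[9] = max(16+0, 13+0) = 16
best[10] = max(16+16, 13+0, 23+0) = 32
best[11] = max(16+16, 13+16, 23+0) = 32
One optimal cutting: pieces 5 + 5 with 1 link of scrap → $32.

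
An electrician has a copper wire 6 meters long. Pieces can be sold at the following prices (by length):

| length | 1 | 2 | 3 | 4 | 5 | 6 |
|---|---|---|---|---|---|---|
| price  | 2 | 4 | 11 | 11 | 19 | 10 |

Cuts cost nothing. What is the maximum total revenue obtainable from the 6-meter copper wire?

Let r[k] be the best obtainable value from length k. For each k, try every first piece i and keep the best of price[i] + r[k−i].
r[1] = 2
r[2] = 4  (first piece 1, then r[1]=2)
r[3] = 11
r[4] = 13  (first piece 1, then r[3]=11)
r[5] = 19
r[6] = 22  (first piece 3, then r[3]=11)
One optimal cutting: 3 + 3 → €11 + €11 = €22.

22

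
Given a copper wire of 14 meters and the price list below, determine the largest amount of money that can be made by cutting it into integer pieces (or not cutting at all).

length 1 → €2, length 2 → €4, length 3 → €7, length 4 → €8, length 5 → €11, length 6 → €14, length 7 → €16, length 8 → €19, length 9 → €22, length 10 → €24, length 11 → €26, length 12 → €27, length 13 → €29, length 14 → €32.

33

Consider every possible first cut. best[k] is the best of p[i]+best[k−i] over all sellable i≤k.
best[1] = 2
best[2] = 4  (first piece 1, then best[1]=2)
best[3] = 7
best[4] = 9  (first piece 1, then best[3]=7)
best[5] = 11  (first piece 1, then best[4]=9)
best[6] = 14  (first piece 3, then best[3]=7)
best[7] = 16  (first piece 1, then best[6]=14)
best[8] = 19
best[9] = 22
best[10] = 24  (first piece 1, then best[9]=22)
best[11] = 26  (first piece 1, then best[10]=24)
best[12] = 29  (first piece 3, then best[9]=22)
best[13] = 31  (first piece 1, then best[12]=29)
best[14] = 33  (first piece 1, then best[13]=31)
One optimal cutting: 9 + 3 + 1 + 1 → €22 + €7 + €2 + €2 = €33.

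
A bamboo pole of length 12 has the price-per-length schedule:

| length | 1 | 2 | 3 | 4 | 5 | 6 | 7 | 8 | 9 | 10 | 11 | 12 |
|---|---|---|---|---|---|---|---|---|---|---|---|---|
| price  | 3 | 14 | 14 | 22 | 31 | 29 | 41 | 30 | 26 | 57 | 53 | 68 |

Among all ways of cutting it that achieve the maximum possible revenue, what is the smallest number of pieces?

Build r[k] bottom-up: r[k] = max over allowed piece i of (p[i] + r[k−i]).
r[1] = 3
r[2] = max(3+3, 14+0) = 14
r[3] = max(3+14, 14+3, 14+0) = 17
r[4] = max(3+17, 14+14, 14+3, 22+0) = 28
r[5] = max(3+28, 14+17, 14+14, 22+3, 31+0) = 31
r[6] = max(3+31, 14+28, 14+17, 22+14, 31+3, 29+0) = 42
r[7] = max(3+42, 14+31, 14+28, …, 29+3, 41+0) = 45
r[8] = max(3+45, 14+42, 14+31, …, 41+3, 30+0) = 56
r[9] = max(3+56, 14+45, 14+42, …, 30+3, 26+0) = 59
r[10] = max(3+59, 14+56, 14+45, …, 26+3, 57+0) = 70
r[11] = max(3+70, 14+59, 14+56, …, 57+3, 53+0) = 73
r[12] = max(3+73, 14+70, 14+59, …, 53+3, 68+0) = 84
Maximum revenue is $84.
Now minimize piece count subject to staying optimal: for each k, pieces[k] = 1 + min over i with p[i]+r[k−i]=r[k] of pieces[k−i].
pieces[9] = 3
pieces[10] = 5
pieces[11] = 4
pieces[12] = 6

6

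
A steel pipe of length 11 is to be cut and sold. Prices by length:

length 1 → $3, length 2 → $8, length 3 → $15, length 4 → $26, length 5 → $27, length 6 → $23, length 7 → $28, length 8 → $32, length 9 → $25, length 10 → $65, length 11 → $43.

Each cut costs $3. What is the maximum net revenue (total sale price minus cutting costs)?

Build net[k] bottom-up: net[k] = max over allowed piece i of (p[i] + net[k−i]) − 3 per cut.
net[1] = 3
net[2] = max(3+3-3, 8+0) = 8
net[3] = max(3+8-3, 8+3-3, 15+0) = 15
net[4] = max(3+15-3, 8+8-3, 15+3-3, 26+0) = 26
net[5] = max(3+26-3, 8+15-3, 15+8-3, 26+3-3, 27+0) = 27
net[6] = max(3+27-3, 8+26-3, 15+15-3, 26+8-3, 27+3-3, 23+0) = 31
net[7] = max(3+31-3, 8+27-3, 15+26-3, …, 23+3-3, 28+0) = 38
net[8] = max(3+38-3, 8+31-3, 15+27-3, …, 28+3-3, 32+0) = 49
net[9] = max(3+49-3, 8+38-3, 15+31-3, …, 32+3-3, 25+0) = 50
net[10] = max(3+50-3, 8+49-3, 15+38-3, …, 25+3-3, 65+0) = 65
net[11] = max(3+65-3, 8+50-3, 15+49-3, …, 65+3-3, 43+0) = 65
One optimal plan: pieces 10 + 1 (1 cut) → $68 − $3 = $65.

65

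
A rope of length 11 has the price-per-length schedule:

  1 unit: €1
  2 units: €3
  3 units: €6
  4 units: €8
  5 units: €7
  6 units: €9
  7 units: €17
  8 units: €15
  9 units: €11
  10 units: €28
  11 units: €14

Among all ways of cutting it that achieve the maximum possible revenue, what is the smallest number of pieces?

2

Build r[k] bottom-up: r[k] = max over allowed piece i of (p[i] + r[k−i]).
r[1] = 1
r[2] = 3
r[3] = 6
r[4] = 8
r[5] = 9  (first piece 1, then r[4]=8)
r[6] = 12  (first piece 3, then r[3]=6)
r[7] = 17
r[8] = 18  (first piece 1, then r[7]=17)
r[9] = 20  (first piece 2, then r[7]=17)
r[10] = 28
r[11] = 29  (first piece 1, then r[10]=28)
Maximum revenue is €29.
Now minimize piece count subject to staying optimal: for each k, pieces[k] = 1 + min over i with p[i]+r[k−i]=r[k] of pieces[k−i].
pieces[8] = 2
pieces[9] = 2
pieces[10] = 1
pieces[11] = 2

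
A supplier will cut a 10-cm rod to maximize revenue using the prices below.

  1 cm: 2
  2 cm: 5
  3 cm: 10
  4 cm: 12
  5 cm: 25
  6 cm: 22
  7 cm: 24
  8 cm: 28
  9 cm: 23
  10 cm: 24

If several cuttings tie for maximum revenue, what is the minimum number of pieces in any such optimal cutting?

Let r[k] be the best obtainable value from length k. For each k, try every first piece i and keep the best of price[i] + r[k−i].
r[1] = 2
r[2] = max(2+2, 5+0) = 5
r[3] = max(2+5, 5+2, 10+0) = 10
r[4] = max(2+10, 5+5, 10+2, 12+0) = 12
r[5] = max(2+12, 5+10, 10+5, 12+2, 25+0) = 25
r[6] = max(2+25, 5+12, 10+10, 12+5, 25+2, 22+0) = 27
r[7] = max(2+27, 5+25, 10+12, …, 22+2, 24+0) = 30
r[8] = max(2+30, 5+27, 10+25, …, 24+2, 28+0) = 35
r[9] = max(2+35, 5+30, 10+27, …, 28+2, 23+0) = 37
r[10] = max(2+37, 5+35, 10+30, …, 23+2, 24+0) = 50
Maximum revenue is 50.
Now minimize piece count subject to staying optimal: for each k, pieces[k] = 1 + min over i with p[i]+r[k−i]=r[k] of pieces[k−i].
pieces[7] = 2
pieces[8] = 2
pieces[9] = 2
pieces[10] = 2

2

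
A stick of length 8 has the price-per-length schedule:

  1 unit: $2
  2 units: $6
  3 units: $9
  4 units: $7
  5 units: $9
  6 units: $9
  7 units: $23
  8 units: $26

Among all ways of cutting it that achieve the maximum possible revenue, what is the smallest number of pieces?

Let r[k] be the best obtainable value from length k. For each k, try every first piece i and keep the best of price[i] + r[k−i].
r[1] = 2
r[2] = 6
r[3] = 9
r[4] = 12  (first piece 2, then r[2]=6)
r[5] = 15  (first piece 2, then r[3]=9)
r[6] = 18  (first piece 2, then r[4]=12)
r[7] = 23
r[8] = 26
Maximum revenue is $26.
Now minimize piece count subject to staying optimal: for each k, pieces[k] = 1 + min over i with p[i]+r[k−i]=r[k] of pieces[k−i].
pieces[5] = 2
pieces[6] = 2
pieces[7] = 1
pieces[8] = 1

1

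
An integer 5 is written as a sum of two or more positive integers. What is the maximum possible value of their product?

Fill m[k] for k=2..5: at each k try every first piece i and multiply by the better of (k−i) uncut or m[k−i].
m[2] = 1×max(1,0) = 1×1 = 1
m[3] = 1×max(2,1) = 1×2 = 2
m[4] = 2×max(2,1) = 2×2 = 4
m[5] = 2×max(3,2) = 2×3 = 6
One optimal split: 3 + 2; product 3×2 = 6.

6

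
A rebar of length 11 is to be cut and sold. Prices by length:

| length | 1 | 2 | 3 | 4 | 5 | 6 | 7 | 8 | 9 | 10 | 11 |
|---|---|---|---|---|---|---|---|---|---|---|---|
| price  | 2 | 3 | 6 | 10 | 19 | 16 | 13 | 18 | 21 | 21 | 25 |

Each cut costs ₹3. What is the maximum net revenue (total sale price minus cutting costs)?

34

Let v[k] be the best obtainable value from length k. For each k, try every first piece i and keep the best of price[i] + v[k−i] minus the 3 cut fee when i<k.
v[1] = 2
v[2] = max(2+2-3, 3+0) = 3
v[3] = max(2+3-3, 3+2-3, 6+0) = 6
v[4] = max(2+6-3, 3+3-3, 6+2-3, 10+0) = 10
v[5] = max(2+10-3, 3+6-3, 6+3-3, 10+2-3, 19+0) = 19
v[6] = max(2+19-3, 3+10-3, 6+6-3, 10+3-3, 19+2-3, 16+0) = 18
v[7] = max(2+18-3, 3+19-3, 6+10-3, …, 16+2-3, 13+0) = 19
v[8] = max(2+19-3, 3+18-3, 6+19-3, …, 13+2-3, 18+0) = 22
v[9] = max(2+22-3, 3+19-3, 6+18-3, …, 18+2-3, 21+0) = 26
v[10] = max(2+26-3, 3+22-3, 6+19-3, …, 21+2-3, 21+0) = 35
v[11] = max(2+35-3, 3+26-3, 6+22-3, …, 21+2-3, 25+0) = 34
One optimal plan: pieces 5 + 5 + 1 (2 cuts) → ₹40 − ₹6 = ₹34.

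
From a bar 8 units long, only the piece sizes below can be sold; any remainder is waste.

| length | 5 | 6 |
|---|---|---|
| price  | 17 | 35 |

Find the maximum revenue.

Let best[k] be the best obtainable value from length k. For each k, try every first piece i and keep the best of price[i] + best[k−i].
best[1] = 0
best[2] = 0
best[3] = 0
best[4] = 0
best[5] = 17
best[6] = 35
best[7] = 35
best[8] = 35
One optimal cutting: pieces 6 with 2 units of scrap → 35.

35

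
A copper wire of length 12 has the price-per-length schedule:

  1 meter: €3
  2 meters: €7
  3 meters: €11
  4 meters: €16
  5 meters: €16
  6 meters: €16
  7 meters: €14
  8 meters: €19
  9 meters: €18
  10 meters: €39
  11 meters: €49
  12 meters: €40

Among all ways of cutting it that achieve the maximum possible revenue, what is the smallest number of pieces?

2

Consider every possible first cut. r[k] is the best of p[i]+r[k−i] over all sellable i≤k.
r[1] = 3
r[2] = max(3+3, 7+0) = 7
r[3] = max(3+7, 7+3, 11+0) = 11
r[4] = max(3+11, 7+7, 11+3, 16+0) = 16
r[5] = max(3+16, 7+11, 11+7, 16+3, 16+0) = 19
r[6] = max(3+19, 7+16, 11+11, 16+7, 16+3, 16+0) = 23
r[7] = max(3+23, 7+19, 11+16, …, 16+3, 14+0) = 27
r[8] = max(3+27, 7+23, 11+19, …, 14+3, 19+0) = 32
r[9] = max(3+32, 7+27, 11+23, …, 19+3, 18+0) = 35
r[10] = max(3+35, 7+32, 11+27, …, 18+3, 39+0) = 39
r[11] = max(3+39, 7+35, 11+32, …, 39+3, 49+0) = 49
r[12] = max(3+49, 7+39, 11+35, …, 49+3, 40+0) = 52
Maximum revenue is €52.
Now minimize piece count subject to staying optimal: for each k, pieces[k] = 1 + min over i with p[i]+r[k−i]=r[k] of pieces[k−i].
pieces[9] = 3
pieces[10] = 1
pieces[11] = 1
pieces[12] = 2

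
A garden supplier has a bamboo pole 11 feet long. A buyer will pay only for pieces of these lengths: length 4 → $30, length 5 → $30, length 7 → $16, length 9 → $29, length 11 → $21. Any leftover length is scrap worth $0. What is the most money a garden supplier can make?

60

Let best[k] be the best obtainable value from length k. For each k, try every first piece i and keep the best of price[i] + best[k−i].
best[1] = 0
best[2] = 0
best[3] = 0
best[4] = 30
best[5] = max(30+0, 30+0) = 30
best[6] = max(30+0, 30+0) = 30
best[7] = max(30+0, 30+0, 16+0) = 30
best[8] = max(30+30, 30+0, 16+0) = 60
best[9] = max(30+30, 30+30, 16+0, 29+0) = 60
best[10] = max(30+30, 30+30, 16+0, 29+0) = 60
best[11] = max(30+30, 30+30, 16+30, 29+0, 21+0) = 60
One optimal cutting: pieces 4 + 4 with 3 feet of scrap → $60.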